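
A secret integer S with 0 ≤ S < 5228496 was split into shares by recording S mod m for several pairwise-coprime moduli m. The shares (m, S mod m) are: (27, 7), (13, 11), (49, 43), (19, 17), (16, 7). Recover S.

The moduli are pairwise coprime; N = 27·13·49·19·16 = 5228496.
N/27 = 193648; 193648 ≡ 4 (mod 27); 4·7 ≡ 1, so inverse 7.
N/13 = 402192; 402192 ≡ 11 (mod 13); 11·6 ≡ 1, so inverse 6.
N/49 = 106704; 106704 ≡ 31 (mod 49); 31·19 ≡ 1, so inverse 19.
N/19 = 275184; 275184 ≡ 7 (mod 19); 7·11 ≡ 1, so inverse 11.
N/16 = 326781; 326781 ≡ 13 (mod 16); 13·5 ≡ 1, so inverse 5.
S ≡ 7·193648·7 + 11·402192·6 + 43·106704·19 + 17·275184·11 + 7·326781·5 = 186107335.
186107335 mod 5228496 = 3109975.

3109975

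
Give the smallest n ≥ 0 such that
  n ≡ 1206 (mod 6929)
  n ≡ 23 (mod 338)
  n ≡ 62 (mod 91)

Combine the congruences pairwise.
gcd(6929, 338) = 169 and 169 | (23 − 1206), so the pair is consistent; merging gives n ≡ 8135 (mod 13858), where 13858 = lcm(6929, 338).
gcd(13858, 91) = 13 and 13 | (62 − 8135), so the pair is consistent; merging gives n ≡ 21993 (mod 97006), where 97006 = lcm(13858, 91).
The solution is unique modulo lcm(6929, 338, 91) = 97006.

21993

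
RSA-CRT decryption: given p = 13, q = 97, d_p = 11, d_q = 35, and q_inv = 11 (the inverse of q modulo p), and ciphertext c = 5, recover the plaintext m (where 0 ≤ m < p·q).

398

m₁ = c^(d_p) mod p: c ≡ 5 (mod 13), and 5^11 mod 13 = 8.
m₂ = c^(d_q) mod q: c ≡ 5 (mod 97), and 5^35 mod 97 = 10.
h = q_inv·(m₁ − m₂) mod p = 11·(8 − 10) mod 13 = 4.
m = m₂ + h·q = 10 + 4·97 = 398.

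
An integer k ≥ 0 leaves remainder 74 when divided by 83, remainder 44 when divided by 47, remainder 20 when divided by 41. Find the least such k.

94279

The moduli are pairwise coprime; N = 83·47·41 = 159941.
N/83 = 1927; 1927 ≡ 18 (mod 83); 18·60 ≡ 1, so inverse 60.
N/47 = 3403; 3403 ≡ 19 (mod 47); 19·5 ≡ 1, so inverse 5.
N/41 = 3901; 3901 ≡ 6 (mod 41); 6·7 ≡ 1, so inverse 7.
k ≡ 74·1927·60 + 44·3403·5 + 20·3901·7 = 9850680.
9850680 mod 159941 = 94279.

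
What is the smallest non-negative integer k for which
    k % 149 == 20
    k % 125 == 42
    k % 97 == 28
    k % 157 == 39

283052042

The moduli are pairwise coprime; N = 149·125·97·157 = 283640125.
N/149 = 1903625; 1903625 ≡ 1 (mod 149), inverse 1.
N/125 = 2269121; 2269121 ≡ 121 (mod 125); 121·31 ≡ 1, so inverse 31.
N/97 = 2924125; 2924125 ≡ 60 (mod 97); 60·76 ≡ 1, so inverse 76.
N/157 = 1806625; 1806625 ≡ 26 (mod 157); 26·151 ≡ 1, so inverse 151.
k ≡ 20·1903625·1 + 42·2269121·31 + 28·2924125·76 + 39·1806625·151 = 19854220667.
19854220667 mod 283640125 = 283052042.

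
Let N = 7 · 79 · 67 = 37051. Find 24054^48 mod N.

Mod 7: 24054 ≡ 2; since 6 | 48, by Fermat 2^48 ≡ 1 (mod 7).
Mod 79: 24054 ≡ 38; 38^48 ≡ 8 (mod 79).
Mod 67: 24054 ≡ 1; 1^48 ≡ 1 (mod 67).
Combine by CRT: x ≡ 1 (mod 7), x ≡ 8 (mod 79), x ≡ 1 (mod 67) ⇒ x ≡ 21575 (mod 37051).

21575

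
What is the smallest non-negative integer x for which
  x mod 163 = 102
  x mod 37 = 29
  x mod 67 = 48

12979

The moduli are pairwise coprime; N = 163·37·67 = 404077.
N/163 = 2479; 2479 ≡ 34 (mod 163); 34·24 ≡ 1, so inverse 24.
N/37 = 10921; 10921 ≡ 6 (mod 37); 6·31 ≡ 1, so inverse 31.
N/67 = 6031; 6031 ≡ 1 (mod 67), inverse 1.
x ≡ 102·2479·24 + 29·10921·31 + 48·6031·1 = 16176059.
16176059 mod 404077 = 12979.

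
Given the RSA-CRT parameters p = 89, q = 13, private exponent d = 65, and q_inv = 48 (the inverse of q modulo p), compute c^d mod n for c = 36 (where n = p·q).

d_p = d mod (p−1) = 65 mod 88 = 65; d_q = d mod (q−1) = 5.
m₁ = c^(d_p) mod p: c ≡ 36 (mod 89), and 36^65 mod 89 = 42.
m₂ = c^(d_q) mod q: c ≡ 10 (mod 13), and 10^5 mod 13 = 4.
h = q_inv·(m₁ − m₂) mod p = 48·(42 − 4) mod 89 = 44.
m = m₂ + h·q = 4 + 44·13 = 576.

576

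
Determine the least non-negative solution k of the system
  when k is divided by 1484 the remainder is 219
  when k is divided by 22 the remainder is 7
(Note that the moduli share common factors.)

4671

gcd(1484, 22) = 2 and 2 | (7 − 219), so the pair is consistent; merging gives k ≡ 4671 (mod 16324), where 16324 = lcm(1484, 22).
The solution is unique modulo lcm(1484, 22) = 16324.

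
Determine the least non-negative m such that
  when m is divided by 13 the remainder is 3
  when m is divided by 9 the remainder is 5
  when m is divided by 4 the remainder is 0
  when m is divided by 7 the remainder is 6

2876

From m ≡ 3 (mod 13) write m = 3 + 13t. Substituting into m ≡ 5 (mod 9) gives 13t ≡ 2 (mod 9), and since 4⁻¹ ≡ 7 (mod 9), t ≡ 5. Hence m ≡ 3 + 13·5 = 68 (mod 117).
From m ≡ 68 (mod 117) write m = 68 + 117t. Substituting into m ≡ 0 (mod 4) gives 117t ≡ 0 (mod 4), and since 1⁻¹ ≡ 1 (mod 4), t ≡ 0. Hence m ≡ 68 + 117·0 = 68 (mod 468).
From m ≡ 68 (mod 468) write m = 68 + 468t. Substituting into m ≡ 6 (mod 7) gives 468t ≡ 1 (mod 7), and since 6⁻¹ ≡ 6 (mod 7), t ≡ 6. Hence m ≡ 68 + 468·6 = 2876 (mod 3276).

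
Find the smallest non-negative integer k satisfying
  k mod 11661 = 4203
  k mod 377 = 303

62508

Combine the congruences pairwise.
gcd(11661, 377) = 13 and 13 | (303 − 4203), so the pair is consistent; merging gives k ≡ 62508 (mod 338169), where 338169 = lcm(11661, 377).
The solution is unique modulo lcm(11661, 377) = 338169.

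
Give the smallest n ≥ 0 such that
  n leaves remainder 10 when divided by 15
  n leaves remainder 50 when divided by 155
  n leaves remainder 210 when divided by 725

42985

gcd(15, 155) = 5 and 5 | (50 − 10), so the pair is consistent; merging gives n ≡ 205 (mod 465), where 465 = lcm(15, 155).
gcd(465, 725) = 5 and 5 | (210 − 205), so the pair is consistent; merging gives n ≡ 42985 (mod 67425), where 67425 = lcm(465, 725).
The solution is unique modulo lcm(15, 155, 725) = 67425.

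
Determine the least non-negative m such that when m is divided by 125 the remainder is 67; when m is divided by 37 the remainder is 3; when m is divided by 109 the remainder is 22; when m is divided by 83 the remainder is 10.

The moduli are pairwise coprime; N = 125·37·109·83 = 41842375.
N/125 = 334739; 334739 ≡ 114 (mod 125); 114·34 ≡ 1, so inverse 34.
N/37 = 1130875; 1130875 ≡ 7 (mod 37); 7·16 ≡ 1, so inverse 16.
N/109 = 383875; 383875 ≡ 86 (mod 109); 86·90 ≡ 1, so inverse 90.
N/83 = 504125; 504125 ≡ 66 (mod 83); 66·39 ≡ 1, so inverse 39.
m ≡ 67·334739·34 + 3·1130875·16 + 22·383875·90 + 10·504125·39 = 1773498692.
1773498692 mod 41842375 = 16118942.

16118942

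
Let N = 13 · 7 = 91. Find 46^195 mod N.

57

Mod 13: 46 ≡ 7; by Fermat, exponent reduces to 195 mod 12 = 3; 7^3 ≡ 5 (mod 13).
Mod 7: 46 ≡ 4; by Fermat, exponent reduces to 195 mod 6 = 3; 4^3 ≡ 1 (mod 7).
Combine by CRT: x ≡ 5 (mod 13), x ≡ 1 (mod 7) ⇒ x ≡ 57 (mod 91).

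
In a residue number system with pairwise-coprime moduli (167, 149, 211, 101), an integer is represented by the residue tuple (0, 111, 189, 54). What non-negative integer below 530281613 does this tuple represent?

Combine the congruences pairwise.
From x ≡ 0 (mod 167) write x = 0 + 167t. Substituting into x ≡ 111 (mod 149) gives 167t ≡ 111 (mod 149), and since 18⁻¹ ≡ 58 (mod 149), t ≡ 31. Hence x ≡ 0 + 167·31 = 5177 (mod 24883).
From x ≡ 5177 (mod 24883) write x = 5177 + 24883t. Substituting into x ≡ 189 (mod 211) gives 24883t ≡ 76 (mod 211), and since 196⁻¹ ≡ 14 (mod 211), t ≡ 9. Hence x ≡ 5177 + 24883·9 = 229124 (mod 5250313).
From x ≡ 229124 (mod 5250313) write x = 229124 + 5250313t. Substituting into x ≡ 54 (mod 101) gives 5250313t ≡ 99 (mod 101), and since 30⁻¹ ≡ 64 (mod 101), t ≡ 74. Hence x ≡ 229124 + 5250313·74 = 388752286 (mod 530281613).

388752286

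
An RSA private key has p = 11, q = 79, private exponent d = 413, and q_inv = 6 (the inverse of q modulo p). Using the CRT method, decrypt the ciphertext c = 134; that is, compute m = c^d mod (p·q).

d_p = d mod (p−1) = 413 mod 10 = 3; d_q = d mod (q−1) = 23.
m₁ = c^(d_p) mod p: c ≡ 2 (mod 11), and 2^3 mod 11 = 8.
m₂ = c^(d_q) mod q: c ≡ 55 (mod 79), and 55^23 mod 79 = 23.
h = q_inv·(m₁ − m₂) mod p = 6·(8 − 23) mod 11 = 9.
m = m₂ + h·q = 23 + 9·79 = 734.

734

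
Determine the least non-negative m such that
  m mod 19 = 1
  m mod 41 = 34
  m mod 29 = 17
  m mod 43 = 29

491132

Combine the congruences pairwise.
From m ≡ 1 (mod 19) write m = 1 + 19t. Substituting into m ≡ 34 (mod 41) gives 19t ≡ 33 (mod 41), and since 19⁻¹ ≡ 13 (mod 41), t ≡ 19. Hence m ≡ 1 + 19·19 = 362 (mod 779).
From m ≡ 362 (mod 779) write m = 362 + 779t. Substituting into m ≡ 17 (mod 29) gives 779t ≡ 3 (mod 29), and since 25⁻¹ ≡ 7 (mod 29), t ≡ 21. Hence m ≡ 362 + 779·21 = 16721 (mod 22591).
From m ≡ 16721 (mod 22591) write m = 16721 + 22591t. Substituting into m ≡ 29 (mod 43) gives 22591t ≡ 35 (mod 43), and since 16⁻¹ ≡ 35 (mod 43), t ≡ 21. Hence m ≡ 16721 + 22591·21 = 491132 (mod 971413).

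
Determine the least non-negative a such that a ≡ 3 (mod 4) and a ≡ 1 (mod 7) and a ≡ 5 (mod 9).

From a ≡ 3 (mod 4) write a = 3 + 4t. Substituting into a ≡ 1 (mod 7) gives 4t ≡ 5 (mod 7), and since 4⁻¹ ≡ 2 (mod 7), t ≡ 3. Hence a ≡ 3 + 4·3 = 15 (mod 28).
From a ≡ 15 (mod 28) write a = 15 + 28t. Substituting into a ≡ 5 (mod 9) gives 28t ≡ 8 (mod 9), and since 1⁻¹ ≡ 1 (mod 9), t ≡ 8. Hence a ≡ 15 + 28·8 = 239 (mod 252).

239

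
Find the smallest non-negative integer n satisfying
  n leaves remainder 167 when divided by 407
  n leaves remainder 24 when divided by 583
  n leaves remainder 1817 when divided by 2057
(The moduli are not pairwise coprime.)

Combine the congruences pairwise.
gcd(407, 583) = 11 and 11 | (24 − 167), so the pair is consistent; merging gives n ≡ 9935 (mod 21571), where 21571 = lcm(407, 583).
gcd(21571, 2057) = 11 and 11 | (1817 − 9935), so the pair is consistent; merging gives n ≡ 3957428 (mod 4033777), where 4033777 = lcm(21571, 2057).
The solution is unique modulo lcm(407, 583, 2057) = 4033777.

3957428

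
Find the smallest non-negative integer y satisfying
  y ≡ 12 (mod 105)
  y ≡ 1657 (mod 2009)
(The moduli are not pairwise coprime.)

21747

Combine the congruences pairwise.
gcd(105, 2009) = 7 and 7 | (1657 − 12), so the pair is consistent; merging gives y ≡ 21747 (mod 30135), where 30135 = lcm(105, 2009).
The solution is unique modulo lcm(105, 2009) = 30135.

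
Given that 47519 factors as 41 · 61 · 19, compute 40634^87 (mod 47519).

34864

Mod 41: 40634 ≡ 3; by Fermat, exponent reduces to 87 mod 40 = 7; 3^7 ≡ 14 (mod 41).
Mod 61: 40634 ≡ 8; by Fermat, exponent reduces to 87 mod 60 = 27; 8^27 ≡ 33 (mod 61).
Mod 19: 40634 ≡ 12; by Fermat, exponent reduces to 87 mod 18 = 15; 12^15 ≡ 18 (mod 19).
Combine by CRT: x ≡ 14 (mod 41), x ≡ 33 (mod 61), x ≡ 18 (mod 19) ⇒ x ≡ 34864 (mod 47519).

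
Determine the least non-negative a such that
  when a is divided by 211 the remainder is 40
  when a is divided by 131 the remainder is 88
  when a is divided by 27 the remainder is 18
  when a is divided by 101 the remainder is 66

Combine the congruences pairwise.
From a ≡ 40 (mod 211) write a = 40 + 211t. Substituting into a ≡ 88 (mod 131) gives 211t ≡ 48 (mod 131), and since 80⁻¹ ≡ 113 (mod 131), t ≡ 53. Hence a ≡ 40 + 211·53 = 11223 (mod 27641).
From a ≡ 11223 (mod 27641) write a = 11223 + 27641t. Substituting into a ≡ 18 (mod 27) gives 27641t ≡ 0 (mod 27), and since 20⁻¹ ≡ 23 (mod 27), t ≡ 0. Hence a ≡ 11223 + 27641·0 = 11223 (mod 746307).
From a ≡ 11223 (mod 746307) write a = 11223 + 746307t. Substituting into a ≡ 66 (mod 101) gives 746307t ≡ 54 (mod 101), and since 18⁻¹ ≡ 73 (mod 101), t ≡ 3. Hence a ≡ 11223 + 746307·3 = 2250144 (mod 75377007).

2250144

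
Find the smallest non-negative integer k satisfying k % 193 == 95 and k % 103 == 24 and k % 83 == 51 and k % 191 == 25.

Combine the congruences pairwise.
From k ≡ 95 (mod 193) write k = 95 + 193t. Substituting into k ≡ 24 (mod 103) gives 193t ≡ 32 (mod 103), and since 90⁻¹ ≡ 95 (mod 103), t ≡ 53. Hence k ≡ 95 + 193·53 = 10324 (mod 19879).
From k ≡ 10324 (mod 19879) write k = 10324 + 19879t. Substituting into k ≡ 51 (mod 83) gives 19879t ≡ 19 (mod 83), and since 42⁻¹ ≡ 2 (mod 83), t ≡ 38. Hence k ≡ 10324 + 19879·38 = 765726 (mod 1649957).
From k ≡ 765726 (mod 1649957) write k = 765726 + 1649957t. Substituting into k ≡ 25 (mod 191) gives 1649957t ≡ 18 (mod 191), and since 99⁻¹ ≡ 164 (mod 191), t ≡ 87. Hence k ≡ 765726 + 1649957·87 = 144311985 (mod 315141787).

144311985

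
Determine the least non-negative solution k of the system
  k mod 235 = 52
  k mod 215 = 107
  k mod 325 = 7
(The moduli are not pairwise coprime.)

gcd(235, 215) = 5 and 5 | (107 − 52), so the pair is consistent; merging gives k ≡ 8277 (mod 10105), where 10105 = lcm(235, 215).
gcd(10105, 325) = 5 and 5 | (7 − 8277), so the pair is consistent; merging gives k ≡ 68907 (mod 656825), where 656825 = lcm(10105, 325).
The solution is unique modulo lcm(235, 215, 325) = 656825.

68907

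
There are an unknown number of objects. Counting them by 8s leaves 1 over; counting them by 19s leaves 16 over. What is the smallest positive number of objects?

From N ≡ 1 (mod 8) write N = 1 + 8t. Substituting into N ≡ 16 (mod 19) gives 8t ≡ 15 (mod 19), and since 8⁻¹ ≡ 12 (mod 19), t ≡ 9. Hence N ≡ 1 + 8·9 = 73 (mod 152).

73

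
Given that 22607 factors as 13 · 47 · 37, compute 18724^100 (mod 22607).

Mod 13: 18724 ≡ 4; by Fermat, exponent reduces to 100 mod 12 = 4; 4^4 ≡ 9 (mod 13).
Mod 47: 18724 ≡ 18; by Fermat, exponent reduces to 100 mod 46 = 8; 18^8 ≡ 14 (mod 47).
Mod 37: 18724 ≡ 2; by Fermat, exponent reduces to 100 mod 36 = 28; 2^28 ≡ 12 (mod 37).
Combine by CRT: x ≡ 9 (mod 13), x ≡ 14 (mod 47), x ≡ 12 (mod 37) ⇒ x ≡ 8004 (mod 22607).

8004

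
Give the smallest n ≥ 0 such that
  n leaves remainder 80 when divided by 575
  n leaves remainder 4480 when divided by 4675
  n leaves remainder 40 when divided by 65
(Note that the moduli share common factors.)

1056355

gcd(575, 4675) = 25 and 25 | (4480 − 80), so the pair is consistent; merging gives n ≡ 88630 (mod 107525), where 107525 = lcm(575, 4675).
gcd(107525, 65) = 5 and 5 | (40 − 88630), so the pair is consistent; merging gives n ≡ 1056355 (mod 1397825), where 1397825 = lcm(107525, 65).
The solution is unique modulo lcm(575, 4675, 65) = 1397825.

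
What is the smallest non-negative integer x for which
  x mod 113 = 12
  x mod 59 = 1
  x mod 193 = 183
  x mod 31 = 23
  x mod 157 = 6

The moduli are pairwise coprime; N = 113·59·193·31·157 = 6262519777.
N/113 = 55420529; 55420529 ≡ 18 (mod 113); 18·44 ≡ 1, so inverse 44.
N/59 = 106144403; 106144403 ≡ 40 (mod 59); 40·31 ≡ 1, so inverse 31.
N/193 = 32448289; 32448289 ≡ 164 (mod 193); 164·173 ≡ 1, so inverse 173.
N/31 = 202016767; 202016767 ≡ 28 (mod 31); 28·10 ≡ 1, so inverse 10.
N/157 = 39888661; 39888661 ≡ 142 (mod 157); 142·136 ≡ 1, so inverse 136.
x ≡ 12·55420529·44 + 1·106144403·31 + 183·32448289·173 + 23·202016767·10 + 6·39888661·136 = 1138845901042.
1138845901042 mod 6262519777 = 5329821405.

5329821405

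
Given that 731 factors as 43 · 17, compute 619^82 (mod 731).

Mod 43: 619 ≡ 17; by Fermat, exponent reduces to 82 mod 42 = 40; 17^40 ≡ 25 (mod 43).
Mod 17: 619 ≡ 7; by Fermat, exponent reduces to 82 mod 16 = 2; 7^2 ≡ 15 (mod 17).
Combine by CRT: x ≡ 25 (mod 43), x ≡ 15 (mod 17) ⇒ x ≡ 627 (mod 731).

627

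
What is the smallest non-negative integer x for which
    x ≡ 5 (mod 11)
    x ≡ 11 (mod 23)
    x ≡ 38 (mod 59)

From x ≡ 5 (mod 11) write x = 5 + 11t. Substituting into x ≡ 11 (mod 23) gives 11t ≡ 6 (mod 23), and since 11⁻¹ ≡ 21 (mod 23), t ≡ 11. Hence x ≡ 5 + 11·11 = 126 (mod 253).
From x ≡ 126 (mod 253) write x = 126 + 253t. Substituting into x ≡ 38 (mod 59) gives 253t ≡ 30 (mod 59), and since 17⁻¹ ≡ 7 (mod 59), t ≡ 33. Hence x ≡ 126 + 253·33 = 8475 (mod 14927).

8475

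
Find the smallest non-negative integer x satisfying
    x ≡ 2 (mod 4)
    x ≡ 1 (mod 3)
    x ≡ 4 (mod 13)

82

From x ≡ 2 (mod 4) write x = 2 + 4t. Substituting into x ≡ 1 (mod 3) gives 4t ≡ 2 (mod 3), and since 1⁻¹ ≡ 1 (mod 3), t ≡ 2. Hence x ≡ 2 + 4·2 = 10 (mod 12).
From x ≡ 10 (mod 12) write x = 10 + 12t. Substituting into x ≡ 4 (mod 13) gives 12t ≡ 7 (mod 13), and since 12⁻¹ ≡ 12 (mod 13), t ≡ 6. Hence x ≡ 10 + 12·6 = 82 (mod 156).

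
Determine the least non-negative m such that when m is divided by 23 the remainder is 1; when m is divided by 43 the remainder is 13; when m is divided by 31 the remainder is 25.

12053

The moduli are pairwise coprime; N = 23·43·31 = 30659.
N/23 = 1333; 1333 ≡ 22 (mod 23); 22·22 ≡ 1, so inverse 22.
N/43 = 713; 713 ≡ 25 (mod 43); 25·31 ≡ 1, so inverse 31.
N/31 = 989; 989 ≡ 28 (mod 31); 28·10 ≡ 1, so inverse 10.
m ≡ 1·1333·22 + 13·713·31 + 25·989·10 = 563915.
563915 mod 30659 = 12053.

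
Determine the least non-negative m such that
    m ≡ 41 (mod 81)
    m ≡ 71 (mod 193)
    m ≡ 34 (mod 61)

The moduli are pairwise coprime; N = 81·193·61 = 953613.
N/81 = 11773; 11773 ≡ 28 (mod 81); 28·55 ≡ 1, so inverse 55.
N/193 = 4941; 4941 ≡ 116 (mod 193); 116·5 ≡ 1, so inverse 5.
N/61 = 15633; 15633 ≡ 17 (mod 61); 17·18 ≡ 1, so inverse 18.
m ≡ 41·11773·55 + 71·4941·5 + 34·15633·18 = 37869566.
37869566 mod 953613 = 678659.

678659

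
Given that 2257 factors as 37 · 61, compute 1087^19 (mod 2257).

Mod 37: 1087 ≡ 14; 14^19 ≡ 23 (mod 37).
Mod 61: 1087 ≡ 50; 50^19 ≡ 11 (mod 61).
Combine by CRT: x ≡ 23 (mod 37), x ≡ 11 (mod 61) ⇒ x ≡ 1170 (mod 2257).

1170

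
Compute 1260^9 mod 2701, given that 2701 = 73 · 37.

Mod 73: 1260 ≡ 19; 19^9 ≡ 46 (mod 73).
Mod 37: 1260 ≡ 2; 2^9 ≡ 31 (mod 37).
Combine by CRT: x ≡ 46 (mod 73), x ≡ 31 (mod 37) ⇒ x ≡ 1141 (mod 2701).

1141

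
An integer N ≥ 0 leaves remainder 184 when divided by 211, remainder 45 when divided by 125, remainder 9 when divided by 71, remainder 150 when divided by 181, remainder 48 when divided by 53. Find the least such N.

From N ≡ 184 (mod 211) write N = 184 + 211t. Substituting into N ≡ 45 (mod 125) gives 211t ≡ 111 (mod 125), and since 86⁻¹ ≡ 16 (mod 125), t ≡ 26. Hence N ≡ 184 + 211·26 = 5670 (mod 26375).
From N ≡ 5670 (mod 26375) write N = 5670 + 26375t. Substituting into N ≡ 9 (mod 71) gives 26375t ≡ 19 (mod 71), and since 34⁻¹ ≡ 23 (mod 71), t ≡ 11. Hence N ≡ 5670 + 26375·11 = 295795 (mod 1872625).
From N ≡ 295795 (mod 1872625) write N = 295795 + 1872625t. Substituting into N ≡ 150 (mod 181) gives 1872625t ≡ 109 (mod 181), and since 180⁻¹ ≡ 180 (mod 181), t ≡ 72. Hence N ≡ 295795 + 1872625·72 = 135124795 (mod 338945125).
From N ≡ 135124795 (mod 338945125) write N = 135124795 + 338945125t. Substituting into N ≡ 48 (mod 53) gives 338945125t ≡ 25 (mod 53), and since 2⁻¹ ≡ 27 (mod 53), t ≡ 39. Hence N ≡ 135124795 + 338945125·39 = 13353984670 (mod 17964091625).

13353984670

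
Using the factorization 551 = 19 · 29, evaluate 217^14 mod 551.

463

Mod 19: 217 ≡ 8; 8^14 ≡ 7 (mod 19).
Mod 29: 217 ≡ 14; 14^14 ≡ 28 (mod 29).
Combine by CRT: x ≡ 7 (mod 19), x ≡ 28 (mod 29) ⇒ x ≡ 463 (mod 551).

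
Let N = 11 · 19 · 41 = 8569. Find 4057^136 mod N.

6906

Mod 11: 4057 ≡ 9; by Fermat, exponent reduces to 136 mod 10 = 6; 9^6 ≡ 9 (mod 11).
Mod 19: 4057 ≡ 10; by Fermat, exponent reduces to 136 mod 18 = 10; 10^10 ≡ 9 (mod 19).
Mod 41: 4057 ≡ 39; by Fermat, exponent reduces to 136 mod 40 = 16; 39^16 ≡ 18 (mod 41).
Combine by CRT: x ≡ 9 (mod 11), x ≡ 9 (mod 19), x ≡ 18 (mod 41) ⇒ x ≡ 6906 (mod 8569).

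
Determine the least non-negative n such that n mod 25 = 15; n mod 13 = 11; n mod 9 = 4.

The moduli are pairwise coprime; M = 25·13·9 = 2925.
M/25 = 117; 117 ≡ 17 (mod 25); 17·3 ≡ 1, so inverse 3.
M/13 = 225; 225 ≡ 4 (mod 13); 4·10 ≡ 1, so inverse 10.
M/9 = 325; 325 ≡ 1 (mod 9), inverse 1.
n ≡ 15·117·3 + 11·225·10 + 4·325·1 = 31315.
31315 mod 2925 = 2065.

2065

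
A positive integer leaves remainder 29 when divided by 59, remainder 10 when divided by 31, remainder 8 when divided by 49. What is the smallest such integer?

74782

From x ≡ 29 (mod 59) write x = 29 + 59t. Substituting into x ≡ 10 (mod 31) gives 59t ≡ 12 (mod 31), and since 28⁻¹ ≡ 10 (mod 31), t ≡ 27. Hence x ≡ 29 + 59·27 = 1622 (mod 1829).
From x ≡ 1622 (mod 1829) write x = 1622 + 1829t. Substituting into x ≡ 8 (mod 49) gives 1829t ≡ 3 (mod 49), and since 16⁻¹ ≡ 46 (mod 49), t ≡ 40. Hence x ≡ 1622 + 1829·40 = 74782 (mod 89621).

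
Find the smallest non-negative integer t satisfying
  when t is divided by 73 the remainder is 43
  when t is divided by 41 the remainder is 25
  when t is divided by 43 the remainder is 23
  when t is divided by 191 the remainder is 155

990872

The moduli are pairwise coprime; N = 73·41·43·191 = 24581509.
N/73 = 336733; 336733 ≡ 57 (mod 73); 57·41 ≡ 1, so inverse 41.
N/41 = 599549; 599549 ≡ 6 (mod 41); 6·7 ≡ 1, so inverse 7.
N/43 = 571663; 571663 ≡ 21 (mod 43); 21·41 ≡ 1, so inverse 41.
N/191 = 128699; 128699 ≡ 156 (mod 191); 156·60 ≡ 1, so inverse 60.
t ≡ 43·336733·41 + 25·599549·7 + 23·571663·41 + 155·128699·60 = 2434560263.
2434560263 mod 24581509 = 990872.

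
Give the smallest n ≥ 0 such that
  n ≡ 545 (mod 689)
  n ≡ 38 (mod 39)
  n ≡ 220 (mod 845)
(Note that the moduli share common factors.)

gcd(689, 39) = 13 and 13 | (38 − 545), so the pair is consistent; merging gives n ≡ 545 (mod 2067), where 2067 = lcm(689, 39).
gcd(2067, 845) = 13 and 13 | (220 − 545), so the pair is consistent; merging gives n ≡ 72890 (mod 134355), where 134355 = lcm(2067, 845).
The solution is unique modulo lcm(689, 39, 845) = 134355.

72890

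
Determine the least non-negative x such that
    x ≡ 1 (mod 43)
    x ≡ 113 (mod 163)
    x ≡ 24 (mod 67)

Combine the congruences pairwise.
From x ≡ 1 (mod 43) write x = 1 + 43t. Substituting into x ≡ 113 (mod 163) gives 43t ≡ 112 (mod 163), and since 43⁻¹ ≡ 91 (mod 163), t ≡ 86. Hence x ≡ 1 + 43·86 = 3699 (mod 7009).
From x ≡ 3699 (mod 7009) write x = 3699 + 7009t. Substituting into x ≡ 24 (mod 67) gives 7009t ≡ 10 (mod 67), and since 41⁻¹ ≡ 18 (mod 67), t ≡ 46. Hence x ≡ 3699 + 7009·46 = 326113 (mod 469603).

326113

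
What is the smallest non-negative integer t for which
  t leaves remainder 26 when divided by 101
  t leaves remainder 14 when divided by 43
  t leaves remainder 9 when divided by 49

72039

The moduli are pairwise coprime; N = 101·43·49 = 212807.
N/101 = 2107; 2107 ≡ 87 (mod 101); 87·36 ≡ 1, so inverse 36.
N/43 = 4949; 4949 ≡ 4 (mod 43); 4·11 ≡ 1, so inverse 11.
N/49 = 4343; 4343 ≡ 31 (mod 49); 31·19 ≡ 1, so inverse 19.
t ≡ 26·2107·36 + 14·4949·11 + 9·4343·19 = 3476951.
3476951 mod 212807 = 72039.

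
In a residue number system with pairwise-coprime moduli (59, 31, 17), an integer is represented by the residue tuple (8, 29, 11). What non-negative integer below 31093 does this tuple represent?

The moduli are pairwise coprime; N = 59·31·17 = 31093.
N/59 = 527; 527 ≡ 55 (mod 59); 55·44 ≡ 1, so inverse 44.
N/31 = 1003; 1003 ≡ 11 (mod 31); 11·17 ≡ 1, so inverse 17.
N/17 = 1829; 1829 ≡ 10 (mod 17); 10·12 ≡ 1, so inverse 12.
x ≡ 8·527·44 + 29·1003·17 + 11·1829·12 = 921411.
921411 mod 31093 = 19714.

19714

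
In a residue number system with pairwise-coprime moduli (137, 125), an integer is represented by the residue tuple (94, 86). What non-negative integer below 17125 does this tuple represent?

5711

From x ≡ 94 (mod 137) write x = 94 + 137t. Substituting into x ≡ 86 (mod 125) gives 137t ≡ 117 (mod 125), and since 12⁻¹ ≡ 73 (mod 125), t ≡ 41. Hence x ≡ 94 + 137·41 = 5711 (mod 17125).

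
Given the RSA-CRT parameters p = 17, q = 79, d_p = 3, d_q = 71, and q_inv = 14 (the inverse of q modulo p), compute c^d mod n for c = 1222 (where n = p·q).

m₁ = c^(d_p) mod p: c ≡ 15 (mod 17), and 15^3 mod 17 = 9.
m₂ = c^(d_q) mod q: c ≡ 37 (mod 79), and 37^71 mod 79 = 74.
h = q_inv·(m₁ − m₂) mod p = 14·(9 − 74) mod 17 = 8.
m = m₂ + h·q = 74 + 8·79 = 706.

706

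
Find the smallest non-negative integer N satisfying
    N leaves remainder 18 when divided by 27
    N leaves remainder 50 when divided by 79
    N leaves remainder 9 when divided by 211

75969

The moduli are pairwise coprime; M = 27·79·211 = 450063.
M/27 = 16669; 16669 ≡ 10 (mod 27); 10·19 ≡ 1, so inverse 19.
M/79 = 5697; 5697 ≡ 9 (mod 79); 9·44 ≡ 1, so inverse 44.
M/211 = 2133; 2133 ≡ 23 (mod 211); 23·156 ≡ 1, so inverse 156.
N ≡ 18·16669·19 + 50·5697·44 + 9·2133·156 = 21228930.
21228930 mod 450063 = 75969.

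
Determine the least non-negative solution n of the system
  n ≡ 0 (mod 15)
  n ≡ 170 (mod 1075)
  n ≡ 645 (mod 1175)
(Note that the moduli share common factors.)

gcd(15, 1075) = 5 and 5 | (170 − 0), so the pair is consistent; merging gives n ≡ 1245 (mod 3225), where 3225 = lcm(15, 1075).
gcd(3225, 1175) = 25 and 25 | (645 − 1245), so the pair is consistent; merging gives n ≡ 7695 (mod 151575), where 151575 = lcm(3225, 1175).
The solution is unique modulo lcm(15, 1075, 1175) = 151575.

7695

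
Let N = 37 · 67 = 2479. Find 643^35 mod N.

193

Mod 37: 643 ≡ 14; 14^35 ≡ 8 (mod 37).
Mod 67: 643 ≡ 40; 40^35 ≡ 59 (mod 67).
Combine by CRT: x ≡ 8 (mod 37), x ≡ 59 (mod 67) ⇒ x ≡ 193 (mod 2479).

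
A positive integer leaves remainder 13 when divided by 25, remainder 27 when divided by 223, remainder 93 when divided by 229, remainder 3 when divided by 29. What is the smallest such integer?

The moduli are pairwise coprime; N = 25·223·229·29 = 37023575.
N/25 = 1480943; 1480943 ≡ 18 (mod 25); 18·7 ≡ 1, so inverse 7.
N/223 = 166025; 166025 ≡ 113 (mod 223); 113·75 ≡ 1, so inverse 75.
N/229 = 161675; 161675 ≡ 1 (mod 229), inverse 1.
N/29 = 1276675; 1276675 ≡ 8 (mod 29); 8·11 ≡ 1, so inverse 11.
t ≡ 13·1480943·7 + 27·166025·75 + 93·161675·1 + 3·1276675·11 = 528132488.
528132488 mod 37023575 = 9802438.

9802438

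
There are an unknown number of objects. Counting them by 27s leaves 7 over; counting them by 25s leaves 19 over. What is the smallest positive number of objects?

Combine the congruences pairwise.
From N ≡ 7 (mod 27) write N = 7 + 27t. Substituting into N ≡ 19 (mod 25) gives 27t ≡ 12 (mod 25), and since 2⁻¹ ≡ 13 (mod 25), t ≡ 6. Hence N ≡ 7 + 27·6 = 169 (mod 675).

169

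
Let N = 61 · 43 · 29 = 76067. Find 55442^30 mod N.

Mod 61: 55442 ≡ 54; 54^30 ≡ 60 (mod 61).
Mod 43: 55442 ≡ 15; 15^30 ≡ 16 (mod 43).
Mod 29: 55442 ≡ 23; by Fermat, exponent reduces to 30 mod 28 = 2; 23^2 ≡ 7 (mod 29).
Combine by CRT: x ≡ 60 (mod 61), x ≡ 16 (mod 43), x ≡ 7 (mod 29) ⇒ x ≡ 54411 (mod 76067).

54411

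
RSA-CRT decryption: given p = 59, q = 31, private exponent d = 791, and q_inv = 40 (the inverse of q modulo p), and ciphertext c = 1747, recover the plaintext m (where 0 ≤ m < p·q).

1078

d_p = d mod (p−1) = 791 mod 58 = 37; d_q = d mod (q−1) = 11.
m₁ = c^(d_p) mod p: c ≡ 36 (mod 59), and 36^37 mod 59 = 16.
m₂ = c^(d_q) mod q: c ≡ 11 (mod 31), and 11^11 mod 31 = 24.
h = q_inv·(m₁ − m₂) mod p = 40·(16 − 24) mod 59 = 34.
m = m₂ + h·q = 24 + 34·31 = 1078.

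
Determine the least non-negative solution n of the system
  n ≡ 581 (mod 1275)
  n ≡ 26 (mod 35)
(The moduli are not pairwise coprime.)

6956

Combine the congruences pairwise.
gcd(1275, 35) = 5 and 5 | (26 − 581), so the pair is consistent; merging gives n ≡ 6956 (mod 8925), where 8925 = lcm(1275, 35).
The solution is unique modulo lcm(1275, 35) = 8925.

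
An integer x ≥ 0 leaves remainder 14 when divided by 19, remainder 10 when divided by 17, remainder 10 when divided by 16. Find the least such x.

1914

The moduli are pairwise coprime; N = 19·17·16 = 5168.
N/19 = 272; 272 ≡ 6 (mod 19); 6·16 ≡ 1, so inverse 16.
N/17 = 304; 304 ≡ 15 (mod 17); 15·8 ≡ 1, so inverse 8.
N/16 = 323; 323 ≡ 3 (mod 16); 3·11 ≡ 1, so inverse 11.
x ≡ 14·272·16 + 10·304·8 + 10·323·11 = 120778.
120778 mod 5168 = 1914.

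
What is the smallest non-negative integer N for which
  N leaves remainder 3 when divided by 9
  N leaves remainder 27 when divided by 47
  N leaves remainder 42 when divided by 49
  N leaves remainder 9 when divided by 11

30765

From N ≡ 3 (mod 9) write N = 3 + 9t. Substituting into N ≡ 27 (mod 47) gives 9t ≡ 24 (mod 47), and since 9⁻¹ ≡ 21 (mod 47), t ≡ 34. Hence N ≡ 3 + 9·34 = 309 (mod 423).
From N ≡ 309 (mod 423) write N = 309 + 423t. Substituting into N ≡ 42 (mod 49) gives 423t ≡ 27 (mod 49), and since 31⁻¹ ≡ 19 (mod 49), t ≡ 23. Hence N ≡ 309 + 423·23 = 10038 (mod 20727).
From N ≡ 10038 (mod 20727) write N = 10038 + 20727t. Substituting into N ≡ 9 (mod 11) gives 20727t ≡ 3 (mod 11), and since 3⁻¹ ≡ 4 (mod 11), t ≡ 1. Hence N ≡ 10038 + 20727·1 = 30765 (mod 227997).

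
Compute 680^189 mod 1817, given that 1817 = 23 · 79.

1480

Mod 23: 680 ≡ 13; by Fermat, exponent reduces to 189 mod 22 = 13; 13^13 ≡ 8 (mod 23).
Mod 79: 680 ≡ 48; by Fermat, exponent reduces to 189 mod 78 = 33; 48^33 ≡ 58 (mod 79).
Combine by CRT: x ≡ 8 (mod 23), x ≡ 58 (mod 79) ⇒ x ≡ 1480 (mod 1817).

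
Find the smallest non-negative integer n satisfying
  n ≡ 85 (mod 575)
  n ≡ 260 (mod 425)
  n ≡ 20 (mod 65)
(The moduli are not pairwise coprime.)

gcd(575, 425) = 25 and 25 | (260 − 85), so the pair is consistent; merging gives n ≡ 2385 (mod 9775), where 9775 = lcm(575, 425).
gcd(9775, 65) = 5 and 5 | (20 − 2385), so the pair is consistent; merging gives n ≡ 119685 (mod 127075), where 127075 = lcm(9775, 65).
The solution is unique modulo lcm(575, 425, 65) = 127075.

119685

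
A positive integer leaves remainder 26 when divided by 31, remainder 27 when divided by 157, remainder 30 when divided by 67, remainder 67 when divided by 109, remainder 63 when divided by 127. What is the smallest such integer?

818962738

From m ≡ 26 (mod 31) write m = 26 + 31t. Substituting into m ≡ 27 (mod 157) gives 31t ≡ 1 (mod 157), and since 31⁻¹ ≡ 76 (mod 157), t ≡ 76. Hence m ≡ 26 + 31·76 = 2382 (mod 4867).
From m ≡ 2382 (mod 4867) write m = 2382 + 4867t. Substituting into m ≡ 30 (mod 67) gives 4867t ≡ 60 (mod 67), and since 43⁻¹ ≡ 53 (mod 67), t ≡ 31. Hence m ≡ 2382 + 4867·31 = 153259 (mod 326089).
From m ≡ 153259 (mod 326089) write m = 153259 + 326089t. Substituting into m ≡ 67 (mod 109) gives 326089t ≡ 62 (mod 109), and since 70⁻¹ ≡ 95 (mod 109), t ≡ 4. Hence m ≡ 153259 + 326089·4 = 1457615 (mod 35543701).
From m ≡ 1457615 (mod 35543701) write m = 1457615 + 35543701t. Substituting into m ≡ 63 (mod 127) gives 35543701t ≡ 27 (mod 127), and since 84⁻¹ ≡ 62 (mod 127), t ≡ 23. Hence m ≡ 1457615 + 35543701·23 = 818962738 (mod 4514050027).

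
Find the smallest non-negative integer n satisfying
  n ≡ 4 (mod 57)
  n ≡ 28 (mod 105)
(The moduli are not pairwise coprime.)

Combine the congruences pairwise.
gcd(57, 105) = 3 and 3 | (28 − 4), so the pair is consistent; merging gives n ≡ 973 (mod 1995), where 1995 = lcm(57, 105).
The solution is unique modulo lcm(57, 105) = 1995.

973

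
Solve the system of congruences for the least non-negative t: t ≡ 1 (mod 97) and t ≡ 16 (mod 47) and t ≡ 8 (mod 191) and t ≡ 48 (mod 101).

35510537

The moduli are pairwise coprime; N = 97·47·191·101 = 87947669.
N/97 = 906677; 906677 ≡ 18 (mod 97); 18·27 ≡ 1, so inverse 27.
N/47 = 1871227; 1871227 ≡ 16 (mod 47); 16·3 ≡ 1, so inverse 3.
N/191 = 460459; 460459 ≡ 149 (mod 191); 149·50 ≡ 1, so inverse 50.
N/101 = 870769; 870769 ≡ 48 (mod 101); 48·40 ≡ 1, so inverse 40.
t ≡ 1·906677·27 + 16·1871227·3 + 8·460459·50 + 48·870769·40 = 1970359255.
1970359255 mod 87947669 = 35510537.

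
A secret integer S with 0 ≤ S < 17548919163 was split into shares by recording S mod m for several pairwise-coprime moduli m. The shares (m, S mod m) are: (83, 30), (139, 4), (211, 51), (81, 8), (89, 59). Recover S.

From S ≡ 30 (mod 83) write S = 30 + 83t. Substituting into S ≡ 4 (mod 139) gives 83t ≡ 113 (mod 139), and since 83⁻¹ ≡ 67 (mod 139), t ≡ 65. Hence S ≡ 30 + 83·65 = 5425 (mod 11537).
From S ≡ 5425 (mod 11537) write S = 5425 + 11537t. Substituting into S ≡ 51 (mod 211) gives 11537t ≡ 112 (mod 211), and since 143⁻¹ ≡ 121 (mod 211), t ≡ 48. Hence S ≡ 5425 + 11537·48 = 559201 (mod 2434307).
From S ≡ 559201 (mod 2434307) write S = 559201 + 2434307t. Substituting into S ≡ 8 (mod 81) gives 2434307t ≡ 31 (mod 81), and since 14⁻¹ ≡ 29 (mod 81), t ≡ 8. Hence S ≡ 559201 + 2434307·8 = 20033657 (mod 197178867).
From S ≡ 20033657 (mod 197178867) write S = 20033657 + 197178867t. Substituting into S ≡ 59 (mod 89) gives 197178867t ≡ 35 (mod 89), and since 79⁻¹ ≡ 80 (mod 89), t ≡ 41. Hence S ≡ 20033657 + 197178867·41 = 8104367204 (mod 17548919163).

8104367204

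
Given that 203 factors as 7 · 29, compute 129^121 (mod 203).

Mod 7: 129 ≡ 3; by Fermat, exponent reduces to 121 mod 6 = 1; 3^1 ≡ 3 (mod 7).
Mod 29: 129 ≡ 13; by Fermat, exponent reduces to 121 mod 28 = 9; 13^9 ≡ 5 (mod 29).
Combine by CRT: x ≡ 3 (mod 7), x ≡ 5 (mod 29) ⇒ x ≡ 150 (mod 203).

150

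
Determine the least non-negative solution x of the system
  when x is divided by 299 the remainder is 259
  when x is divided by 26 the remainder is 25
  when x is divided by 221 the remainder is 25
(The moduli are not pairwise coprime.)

4445

Combine the congruences pairwise.
gcd(299, 26) = 13 and 13 | (25 − 259), so the pair is consistent; merging gives x ≡ 259 (mod 598), where 598 = lcm(299, 26).
gcd(598, 221) = 13 and 13 | (25 − 259), so the pair is consistent; merging gives x ≡ 4445 (mod 10166), where 10166 = lcm(598, 221).
The solution is unique modulo lcm(299, 26, 221) = 10166.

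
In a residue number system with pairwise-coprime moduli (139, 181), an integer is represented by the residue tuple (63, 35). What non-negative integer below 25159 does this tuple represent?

Combine the congruences pairwise.
From x ≡ 63 (mod 139) write x = 63 + 139t. Substituting into x ≡ 35 (mod 181) gives 139t ≡ 153 (mod 181), and since 139⁻¹ ≡ 56 (mod 181), t ≡ 61. Hence x ≡ 63 + 139·61 = 8542 (mod 25159).

8542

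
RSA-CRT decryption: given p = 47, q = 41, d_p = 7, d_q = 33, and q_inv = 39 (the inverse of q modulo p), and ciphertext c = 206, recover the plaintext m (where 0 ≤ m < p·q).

m₁ = c^(d_p) mod p: c ≡ 18 (mod 47), and 18^7 mod 47 = 6.
m₂ = c^(d_q) mod q: c ≡ 1 (mod 41), and 1^33 mod 41 = 1.
h = q_inv·(m₁ − m₂) mod p = 39·(6 − 1) mod 47 = 7.
m = m₂ + h·q = 1 + 7·41 = 288.

288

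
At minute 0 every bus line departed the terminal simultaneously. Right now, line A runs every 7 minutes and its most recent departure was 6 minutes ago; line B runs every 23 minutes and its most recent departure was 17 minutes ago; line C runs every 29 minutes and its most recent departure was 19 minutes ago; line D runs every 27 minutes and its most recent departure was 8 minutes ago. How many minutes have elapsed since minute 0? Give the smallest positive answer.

33137

From t ≡ 6 (mod 7) write t = 6 + 7s. Substituting into t ≡ 17 (mod 23) gives 7s ≡ 11 (mod 23), and since 7⁻¹ ≡ 10 (mod 23), s ≡ 18. Hence t ≡ 6 + 7·18 = 132 (mod 161).
From t ≡ 132 (mod 161) write t = 132 + 161s. Substituting into t ≡ 19 (mod 29) gives 161s ≡ 3 (mod 29), and since 16⁻¹ ≡ 20 (mod 29), s ≡ 2. Hence t ≡ 132 + 161·2 = 454 (mod 4669).
From t ≡ 454 (mod 4669) write t = 454 + 4669s. Substituting into t ≡ 8 (mod 27) gives 4669s ≡ 13 (mod 27), and since 25⁻¹ ≡ 13 (mod 27), s ≡ 7. Hence t ≡ 454 + 4669·7 = 33137 (mod 126063).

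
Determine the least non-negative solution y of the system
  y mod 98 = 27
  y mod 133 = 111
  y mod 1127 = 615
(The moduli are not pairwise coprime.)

gcd(98, 133) = 7 and 7 | (111 − 27), so the pair is consistent; merging gives y ≡ 909 (mod 1862), where 1862 = lcm(98, 133).
gcd(1862, 1127) = 49 and 49 | (615 − 909), so the pair is consistent; merging gives y ≡ 34425 (mod 42826), where 42826 = lcm(1862, 1127).
The solution is unique modulo lcm(98, 133, 1127) = 42826.

34425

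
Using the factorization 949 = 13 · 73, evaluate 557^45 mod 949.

411

Mod 13: 557 ≡ 11; by Fermat, exponent reduces to 45 mod 12 = 9; 11^9 ≡ 8 (mod 13).
Mod 73: 557 ≡ 46; 46^45 ≡ 46 (mod 73).
Combine by CRT: x ≡ 8 (mod 13), x ≡ 46 (mod 73) ⇒ x ≡ 411 (mod 949).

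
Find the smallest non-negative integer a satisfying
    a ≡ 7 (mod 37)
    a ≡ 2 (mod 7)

From a ≡ 7 (mod 37) write a = 7 + 37t. Substituting into a ≡ 2 (mod 7) gives 37t ≡ 2 (mod 7), and since 2⁻¹ ≡ 4 (mod 7), t ≡ 1. Hence a ≡ 7 + 37·1 = 44 (mod 259).

44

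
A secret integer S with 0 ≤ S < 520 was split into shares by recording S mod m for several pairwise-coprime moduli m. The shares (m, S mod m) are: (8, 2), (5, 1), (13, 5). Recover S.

The moduli are pairwise coprime; N = 8·5·13 = 520.
N/8 = 65; 65 ≡ 1 (mod 8), inverse 1.
N/5 = 104; 104 ≡ 4 (mod 5); 4·4 ≡ 1, so inverse 4.
N/13 = 40; 40 ≡ 1 (mod 13), inverse 1.
S ≡ 2·65·1 + 1·104·4 + 5·40·1 = 746.
746 mod 520 = 226.

226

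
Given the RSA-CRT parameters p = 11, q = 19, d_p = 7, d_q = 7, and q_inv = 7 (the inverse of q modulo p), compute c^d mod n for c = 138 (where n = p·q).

206

m₁ = c^(d_p) mod p: c ≡ 6 (mod 11), and 6^7 mod 11 = 8.
m₂ = c^(d_q) mod q: c ≡ 5 (mod 19), and 5^7 mod 19 = 16.
h = q_inv·(m₁ − m₂) mod p = 7·(8 − 16) mod 11 = 10.
m = m₂ + h·q = 16 + 10·19 = 206.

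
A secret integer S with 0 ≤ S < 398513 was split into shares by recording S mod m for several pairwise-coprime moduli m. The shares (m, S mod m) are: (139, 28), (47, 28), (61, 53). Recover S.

359343

The moduli are pairwise coprime; N = 139·47·61 = 398513.
N/139 = 2867; 2867 ≡ 87 (mod 139); 87·8 ≡ 1, so inverse 8.
N/47 = 8479; 8479 ≡ 19 (mod 47); 19·5 ≡ 1, so inverse 5.
N/61 = 6533; 6533 ≡ 6 (mod 61); 6·51 ≡ 1, so inverse 51.
S ≡ 28·2867·8 + 28·8479·5 + 53·6533·51 = 19487967.
19487967 mod 398513 = 359343.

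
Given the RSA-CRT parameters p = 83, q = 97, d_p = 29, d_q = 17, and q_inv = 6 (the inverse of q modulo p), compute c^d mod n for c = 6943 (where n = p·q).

m₁ = c^(d_p) mod p: c ≡ 54 (mod 83), and 54^29 mod 83 = 46.
m₂ = c^(d_q) mod q: c ≡ 56 (mod 97), and 56^17 mod 97 = 76.
h = q_inv·(m₁ − m₂) mod p = 6·(46 − 76) mod 83 = 69.
m = m₂ + h·q = 76 + 69·97 = 6769.

6769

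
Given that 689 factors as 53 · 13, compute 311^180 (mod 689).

Mod 53: 311 ≡ 46; by Fermat, exponent reduces to 180 mod 52 = 24; 46^24 ≡ 13 (mod 53).
Mod 13: 311 ≡ 12; since 12 | 180, by Fermat 12^180 ≡ 1 (mod 13).
Combine by CRT: x ≡ 13 (mod 53), x ≡ 1 (mod 13) ⇒ x ≡ 66 (mod 689).

66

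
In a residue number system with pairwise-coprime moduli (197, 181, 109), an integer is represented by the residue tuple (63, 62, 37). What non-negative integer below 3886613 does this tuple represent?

From x ≡ 63 (mod 197) write x = 63 + 197t. Substituting into x ≡ 62 (mod 181) gives 197t ≡ 180 (mod 181), and since 16⁻¹ ≡ 34 (mod 181), t ≡ 147. Hence x ≡ 63 + 197·147 = 29022 (mod 35657).
From x ≡ 29022 (mod 35657) write x = 29022 + 35657t. Substituting into x ≡ 37 (mod 109) gives 35657t ≡ 9 (mod 109), and since 14⁻¹ ≡ 39 (mod 109), t ≡ 24. Hence x ≡ 29022 + 35657·24 = 884790 (mod 3886613).

884790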